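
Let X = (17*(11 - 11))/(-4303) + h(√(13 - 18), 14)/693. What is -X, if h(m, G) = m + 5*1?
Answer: -5/693 - I*√5/693 ≈ -0.007215 - 0.0032266*I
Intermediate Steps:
h(m, G) = 5 + m (h(m, G) = m + 5 = 5 + m)
X = 5/693 + I*√5/693 (X = (17*(11 - 11))/(-4303) + (5 + √(13 - 18))/693 = (17*0)*(-1/4303) + (5 + √(-5))*(1/693) = 0*(-1/4303) + (5 + I*√5)*(1/693) = 0 + (5/693 + I*√5/693) = 5/693 + I*√5/693 ≈ 0.007215 + 0.0032266*I)
-X = -(5/693 + I*√5/693) = -5/693 - I*√5/693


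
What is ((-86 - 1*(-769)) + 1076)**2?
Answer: 3094081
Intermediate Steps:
((-86 - 1*(-769)) + 1076)**2 = ((-86 + 769) + 1076)**2 = (683 + 1076)**2 = 1759**2 = 3094081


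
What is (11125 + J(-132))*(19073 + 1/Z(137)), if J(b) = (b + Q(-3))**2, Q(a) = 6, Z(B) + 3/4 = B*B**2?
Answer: 5296883531852861/10285409 ≈ 5.1499e+8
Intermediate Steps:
Z(B) = -3/4 + B**3 (Z(B) = -3/4 + B*B**2 = -3/4 + B**3)
J(b) = (6 + b)**2 (J(b) = (b + 6)**2 = (6 + b)**2)
(11125 + J(-132))*(19073 + 1/Z(137)) = (11125 + (6 - 132)**2)*(19073 + 1/(-3/4 + 137**3)) = (11125 + (-126)**2)*(19073 + 1/(-3/4 + 2571353)) = (11125 + 15876)*(19073 + 1/(10285409/4)) = 27001*(19073 + 4/10285409) = 27001*(196173605861/10285409) = 5296883531852861/10285409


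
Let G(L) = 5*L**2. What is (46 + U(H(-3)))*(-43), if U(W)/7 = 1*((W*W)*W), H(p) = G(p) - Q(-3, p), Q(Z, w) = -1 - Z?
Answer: -23933585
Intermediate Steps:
H(p) = -2 + 5*p**2 (H(p) = 5*p**2 - (-1 - 1*(-3)) = 5*p**2 - (-1 + 3) = 5*p**2 - 1*2 = 5*p**2 - 2 = -2 + 5*p**2)
U(W) = 7*W**3 (U(W) = 7*(1*((W*W)*W)) = 7*(1*(W**2*W)) = 7*(1*W**3) = 7*W**3)
(46 + U(H(-3)))*(-43) = (46 + 7*(-2 + 5*(-3)**2)**3)*(-43) = (46 + 7*(-2 + 5*9)**3)*(-43) = (46 + 7*(-2 + 45)**3)*(-43) = (46 + 7*43**3)*(-43) = (46 + 7*79507)*(-43) = (46 + 556549)*(-43) = 556595*(-43) = -23933585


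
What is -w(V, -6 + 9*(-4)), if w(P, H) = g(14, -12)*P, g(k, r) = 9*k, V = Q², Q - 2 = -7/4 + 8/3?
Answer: -8575/8 ≈ -1071.9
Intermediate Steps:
Q = 35/12 (Q = 2 + (-7/4 + 8/3) = 2 + 11/12 = 35/12 ≈ 2.9167)
V = 1225/144 (V = (35/12)² = 1225/144 ≈ 8.5069)
w(P, H) = 126*P (w(P, H) = (9*14)*P = 126*P)
-w(V, -6 + 9*(-4)) = -126*1225/144 = -1*8575/8 = -8575/8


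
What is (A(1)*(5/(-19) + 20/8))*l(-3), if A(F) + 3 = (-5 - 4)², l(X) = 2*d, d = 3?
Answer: 19890/19 ≈ 1046.8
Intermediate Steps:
l(X) = 6 (l(X) = 2*3 = 6)
A(F) = 78 (A(F) = -3 + (-5 - 4)² = -3 + (-9)² = -3 + 81 = 78)
(A(1)*(5/(-19) + 20/8))*l(-3) = (78*(5/(-19) + 20/8))*6 = (78*(5*(-1/19) + 20*(⅛)))*6 = (78*(-5/19 + 5/2))*6 = (78*(85/38))*6 = (3315/19)*6 = 19890/19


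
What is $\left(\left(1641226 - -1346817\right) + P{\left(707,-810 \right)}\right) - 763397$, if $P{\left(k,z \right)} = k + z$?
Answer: $2224543$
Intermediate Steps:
$\left(\left(1641226 - -1346817\right) + P{\left(707,-810 \right)}\right) - 763397 = \left(\left(1641226 - -1346817\right) + \left(707 - 810\right)\right) - 763397 = \left(\left(1641226 + 1346817\right) - 103\right) - 763397 = \left(2988043 - 103\right) - 763397 = 2987940 - 763397 = 2224543$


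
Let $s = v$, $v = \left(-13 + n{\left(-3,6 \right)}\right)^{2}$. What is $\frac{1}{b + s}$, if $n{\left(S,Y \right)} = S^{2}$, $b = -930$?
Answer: $- \frac{1}{914} \approx -0.0010941$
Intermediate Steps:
$v = 16$ ($v = \left(-13 + \left(-3\right)^{2}\right)^{2} = \left(-13 + 9\right)^{2} = \left(-4\right)^{2} = 16$)
$s = 16$
$\frac{1}{b + s} = \frac{1}{-930 + 16} = \frac{1}{-914} = - \frac{1}{914}$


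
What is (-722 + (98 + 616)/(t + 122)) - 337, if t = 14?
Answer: -4215/4 ≈ -1053.8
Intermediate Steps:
(-722 + (98 + 616)/(t + 122)) - 337 = (-722 + (98 + 616)/(14 + 122)) - 337 = (-722 + 714/136) - 337 = (-722 + 714*(1/136)) - 337 = (-722 + 21/4) - 337 = -2867/4 - 337 = -4215/4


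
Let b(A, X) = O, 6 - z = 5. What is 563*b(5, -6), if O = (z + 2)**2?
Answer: 5067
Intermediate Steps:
z = 1 (z = 6 - 1*5 = 6 - 5 = 1)
O = 9 (O = (1 + 2)**2 = 3**2 = 9)
b(A, X) = 9
563*b(5, -6) = 563*9 = 5067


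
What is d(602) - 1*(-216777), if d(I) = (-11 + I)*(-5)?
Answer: 213822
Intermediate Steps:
d(I) = 55 - 5*I
d(602) - 1*(-216777) = (55 - 5*602) - 1*(-216777) = (55 - 3010) + 216777 = -2955 + 216777 = 213822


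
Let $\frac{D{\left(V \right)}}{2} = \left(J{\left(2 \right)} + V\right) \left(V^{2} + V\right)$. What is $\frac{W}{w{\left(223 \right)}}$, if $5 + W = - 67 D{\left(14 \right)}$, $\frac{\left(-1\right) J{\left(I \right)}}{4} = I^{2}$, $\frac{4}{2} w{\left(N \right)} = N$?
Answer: $\frac{112550}{223} \approx 504.71$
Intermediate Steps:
$w{\left(N \right)} = \frac{N}{2}$
$J{\left(I \right)} = - 4 I^{2}$
$D{\left(V \right)} = 2 \left(-16 + V\right) \left(V + V^{2}\right)$ ($D{\left(V \right)} = 2 \left(- 4 \cdot 2^{2} + V\right) \left(V^{2} + V\right) = 2 \left(\left(-4\right) 4 + V\right) \left(V + V^{2}\right) = 2 \left(-16 + V\right) \left(V + V^{2}\right)$)
$W = 56275$ ($W = -5 - 67 \cdot 2 \cdot 14 \left(-16 + 14^{2} - 210\right) = -5 - 67 \cdot 2 \cdot 14 \left(-16 + 196 - 210\right) = -5 - 67 \cdot 2 \cdot 14 \left(-30\right) = -5 - -56280 = -5 + 56280 = 56275$)
$\frac{W}{w{\left(223 \right)}} = \frac{56275}{\frac{1}{2} \cdot 223} = \frac{56275}{\frac{223}{2}} = 56275 \cdot \frac{2}{223} = \frac{112550}{223}$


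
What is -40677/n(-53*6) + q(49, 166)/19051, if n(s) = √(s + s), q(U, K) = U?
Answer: 49/19051 + 13559*I*√159/106 ≈ 0.002572 + 1612.9*I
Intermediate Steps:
n(s) = √2*√s (n(s) = √(2*s) = √2*√s)
-40677/n(-53*6) + q(49, 166)/19051 = -40677*(-I*√159/318) + 49/19051 = -(-13559)*I*√159/106 + 49/19051 = 13559*I*√159/106 + 49/19051 = 49/19051 + 13559*I*√159/106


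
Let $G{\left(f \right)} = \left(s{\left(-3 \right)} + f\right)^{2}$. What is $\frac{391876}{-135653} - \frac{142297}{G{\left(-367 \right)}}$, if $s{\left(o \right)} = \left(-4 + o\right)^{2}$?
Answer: $- \frac{58931083565}{13717773972} \approx -4.296$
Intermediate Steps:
$G{\left(f \right)} = \left(49 + f\right)^{2}$ ($G{\left(f \right)} = \left(\left(-4 - 3\right)^{2} + f\right)^{2} = \left(\left(-7\right)^{2} + f\right)^{2} = \left(49 + f\right)^{2}$)
$\frac{391876}{-135653} - \frac{142297}{G{\left(-367 \right)}} = \frac{391876}{-135653} - \frac{142297}{\left(49 - 367\right)^{2}} = 391876 \left(- \frac{1}{135653}\right) - \frac{142297}{\left(-318\right)^{2}} = - \frac{391876}{135653} - \frac{142297}{101124} = - \frac{58931083565}{13717773972}$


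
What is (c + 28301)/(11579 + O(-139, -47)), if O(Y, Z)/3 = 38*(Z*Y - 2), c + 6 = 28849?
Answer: 57144/756113 ≈ 0.075576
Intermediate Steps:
c = 28843 (c = -6 + 28849 = 28843)
O(Y, Z) = -228 + 114*Y*Z (O(Y, Z) = 3*(38*(Z*Y - 2)) = 3*(38*(Y*Z - 2)) = 3*(38*(-2 + Y*Z)) = 3*(-76 + 38*Y*Z) = -228 + 114*Y*Z)
(c + 28301)/(11579 + O(-139, -47)) = (28843 + 28301)/(11579 + (-228 + 114*(-139)*(-47))) = 57144/(11579 + (-228 + 744762)) = 57144/(11579 + 744534) = 57144/756113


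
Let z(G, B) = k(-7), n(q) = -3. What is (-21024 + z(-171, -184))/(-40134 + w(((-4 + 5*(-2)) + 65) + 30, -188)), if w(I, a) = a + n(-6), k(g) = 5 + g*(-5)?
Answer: 20984/40325 ≈ 0.52037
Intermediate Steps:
k(g) = 5 - 5*g
w(I, a) = -3 + a (w(I, a) = a - 3 = -3 + a)
z(G, B) = 40 (z(G, B) = 5 - 5*(-7) = 5 + 35 = 40)
(-21024 + z(-171, -184))/(-40134 + w(((-4 + 5*(-2)) + 65) + 30, -188)) = (-21024 + 40)/(-40134 + (-3 - 188)) = -20984/(-40134 - 191) = -20984/(-40325) = -20984*(-1/40325) = 20984/40325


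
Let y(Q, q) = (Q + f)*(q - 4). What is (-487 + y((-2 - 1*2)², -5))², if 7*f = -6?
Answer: 19035769/49 ≈ 3.8849e+5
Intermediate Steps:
f = -6/7 (f = (⅐)*(-6) = -6/7 ≈ -0.85714)
y(Q, q) = (-4 + q)*(-6/7 + Q) (y(Q, q) = (Q - 6/7)*(q - 4) = (-6/7 + Q)*(-4 + q) = (-4 + q)*(-6/7 + Q))
(-487 + y((-2 - 1*2)², -5))² = (-487 + (24/7 - 4*(-2 - 1*2)² - 6/7*(-5) + (-2 - 1*2)²*(-5)))² = (-487 + (24/7 - 4*(-2 - 2)² + 30/7 + (-2 - 2)²*(-5)))² = (-487 + (24/7 - 4*(-4)² + 30/7 + (-4)²*(-5)))² = (-487 + (24/7 - 4*16 + 30/7 + 16*(-5)))² = (-487 + (24/7 - 64 + 30/7 - 80))² = (-487 - 954/7)² = (-4363/7)² = 19035769/49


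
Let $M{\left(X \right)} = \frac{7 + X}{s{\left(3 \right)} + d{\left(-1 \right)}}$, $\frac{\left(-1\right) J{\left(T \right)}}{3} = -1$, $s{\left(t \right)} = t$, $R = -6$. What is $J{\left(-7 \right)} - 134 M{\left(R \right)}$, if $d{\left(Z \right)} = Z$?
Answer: $-64$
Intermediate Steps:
$J{\left(T \right)} = 3$ ($J{\left(T \right)} = \left(-3\right) \left(-1\right) = 3$)
$M{\left(X \right)} = \frac{7}{2} + \frac{X}{2}$ ($M{\left(X \right)} = \frac{7 + X}{3 - 1} = \frac{7 + X}{2} = \left(7 + X\right) \frac{1}{2} = \frac{7}{2} + \frac{X}{2}$)
$J{\left(-7 \right)} - 134 M{\left(R \right)} = 3 - 134 \left(\frac{7}{2} + \frac{1}{2} \left(-6\right)\right) = 3 - 134 \left(\frac{7}{2} - 3\right) = 3 - 67 = -64$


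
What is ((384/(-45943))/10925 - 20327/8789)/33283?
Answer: -10202679093901/146825918245227925 ≈ -6.9488e-5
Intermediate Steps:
((384/(-45943))/10925 - 20327/8789)/33283 = ((384*(-1/45943))*(1/10925) - 20327*1/8789)*(1/33283) = (-384/45943*1/10925 - 20327/8789)*(1/33283) = (-384/501927275 - 20327/8789)*(1/33283) = -10202679093901/4411438819975*1/33283 = -10202679093901/146825918245227925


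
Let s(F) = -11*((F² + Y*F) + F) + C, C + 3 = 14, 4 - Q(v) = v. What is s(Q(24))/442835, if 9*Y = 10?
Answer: -35321/3985515 ≈ -0.0088623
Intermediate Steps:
Y = 10/9 (Y = (⅑)*10 = 10/9 ≈ 1.1111)
Q(v) = 4 - v
C = 11 (C = -3 + 14 = 11)
s(F) = 11 - 11*F² - 209*F/9 (s(F) = -11*((F² + 10*F/9) + F) + 11 = -11*(F² + 19*F/9) + 11 = (-11*F² - 209*F/9) + 11 = 11 - 11*F² - 209*F/9)
s(Q(24))/442835 = (11 - 11*(4 - 1*24)² - 209*(4 - 1*24)/9)/442835 = (11 - 11*(4 - 24)² - 209*(4 - 24)/9)*(1/442835) = (11 - 11*(-20)² - 209/9*(-20))*(1/442835) = (11 - 11*400 + 4180/9)*(1/442835) = (11 - 4400 + 4180/9)*(1/442835) = -35321/9*1/442835 = -35321/3985515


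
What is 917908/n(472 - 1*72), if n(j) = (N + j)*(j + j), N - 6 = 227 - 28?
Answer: 229477/121000 ≈ 1.8965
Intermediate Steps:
N = 205 (N = 6 + (227 - 28) = 6 + 199 = 205)
n(j) = 2*j*(205 + j) (n(j) = (205 + j)*(j + j) = (205 + j)*(2*j) = 2*j*(205 + j))
917908/n(472 - 1*72) = 917908/((2*(472 - 1*72)*(205 + (472 - 1*72)))) = 917908/((2*(472 - 72)*(205 + (472 - 72)))) = 917908/((2*400*(205 + 400))) = 917908/((2*400*605)) = 917908/484000 = 917908*(1/484000) = 229477/121000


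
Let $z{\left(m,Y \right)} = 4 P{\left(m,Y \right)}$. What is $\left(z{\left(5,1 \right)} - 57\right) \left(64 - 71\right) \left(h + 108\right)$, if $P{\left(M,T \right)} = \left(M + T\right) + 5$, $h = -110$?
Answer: $-182$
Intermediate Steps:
$P{\left(M,T \right)} = 5 + M + T$
$z{\left(m,Y \right)} = 20 + 4 Y + 4 m$ ($z{\left(m,Y \right)} = 4 \left(5 + m + Y\right) = 4 \left(5 + Y + m\right) = 20 + 4 Y + 4 m$)
$\left(z{\left(5,1 \right)} - 57\right) \left(64 - 71\right) \left(h + 108\right) = \left(\left(20 + 4 \cdot 1 + 4 \cdot 5\right) - 57\right) \left(64 - 71\right) \left(-110 + 108\right) = \left(\left(20 + 4 + 20\right) - 57\right) \left(-7\right) \left(-2\right) = \left(44 - 57\right) \left(-7\right) \left(-2\right) = \left(-13\right) \left(-7\right) \left(-2\right) = 91 \left(-2\right) = -182$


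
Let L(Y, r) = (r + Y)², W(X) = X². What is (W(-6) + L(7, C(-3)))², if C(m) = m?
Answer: 2704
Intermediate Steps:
L(Y, r) = (Y + r)²
(W(-6) + L(7, C(-3)))² = ((-6)² + (7 - 3)²)² = (36 + 4²)² = (36 + 16)² = 52² = 2704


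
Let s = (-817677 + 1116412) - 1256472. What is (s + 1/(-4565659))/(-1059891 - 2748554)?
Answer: 4372700553684/17388061190255 ≈ 0.25148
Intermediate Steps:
s = -957737 (s = 298735 - 1256472 = -957737)
(s + 1/(-4565659))/(-1059891 - 2748554) = (-957737 + 1/(-4565659))/(-1059891 - 2748554) = (-957737 - 1/4565659)/(-3808445) = -4372700553684/4565659*(-1/3808445) = 4372700553684/17388061190255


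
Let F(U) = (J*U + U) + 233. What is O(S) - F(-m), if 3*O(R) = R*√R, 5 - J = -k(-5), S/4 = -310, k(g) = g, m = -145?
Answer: -378 - 2480*I*√310/3 ≈ -378.0 - 14555.0*I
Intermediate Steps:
S = -1240 (S = 4*(-310) = -1240)
J = 0 (J = 5 - (-1)*(-5) = 5 - 1*5 = 5 - 5 = 0)
O(R) = R^(3/2)/3 (O(R) = (R*√R)/3 = R^(3/2)/3)
F(U) = 233 + U (F(U) = (0*U + U) + 233 = (0 + U) + 233 = U + 233 = 233 + U)
O(S) - F(-m) = (-1240)^(3/2)/3 - (233 - 1*(-145)) = (-2480*I*√310)/3 - (233 + 145) = -2480*I*√310/3 - 1*378 = -2480*I*√310/3 - 378 = -378 - 2480*I*√310/3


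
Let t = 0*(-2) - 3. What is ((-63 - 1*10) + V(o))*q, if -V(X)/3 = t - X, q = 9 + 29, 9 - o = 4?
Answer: -1862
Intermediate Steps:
o = 5 (o = 9 - 1*4 = 9 - 4 = 5)
q = 38
t = -3 (t = 0 - 3 = -3)
V(X) = 9 + 3*X (V(X) = -3*(-3 - X) = 9 + 3*X)
((-63 - 1*10) + V(o))*q = ((-63 - 1*10) + (9 + 3*5))*38 = ((-63 - 10) + (9 + 15))*38 = (-73 + 24)*38 = -49*38 = -1862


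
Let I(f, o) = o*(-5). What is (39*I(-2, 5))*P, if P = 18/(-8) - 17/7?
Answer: 127725/28 ≈ 4561.6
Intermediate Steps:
I(f, o) = -5*o
P = -131/28 (P = 18*(-⅛) - 17*⅐ = -9/4 - 17/7 = -131/28 ≈ -4.6786)
(39*I(-2, 5))*P = (39*(-5*5))*(-131/28) = (39*(-25))*(-131/28) = -975*(-131/28) = 127725/28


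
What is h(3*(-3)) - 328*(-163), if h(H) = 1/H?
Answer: 481175/9 ≈ 53464.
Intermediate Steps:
h(3*(-3)) - 328*(-163) = 1/(3*(-3)) - 328*(-163) = 1/(-9) + 53464 = -1/9 + 53464 = 481175/9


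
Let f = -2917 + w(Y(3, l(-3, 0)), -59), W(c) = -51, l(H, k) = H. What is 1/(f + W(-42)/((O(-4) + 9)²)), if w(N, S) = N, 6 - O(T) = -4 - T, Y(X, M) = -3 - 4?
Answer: -75/219317 ≈ -0.00034197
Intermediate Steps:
Y(X, M) = -7
O(T) = 10 + T (O(T) = 6 - (-4 - T) = 6 + (4 + T) = 10 + T)
f = -2924 (f = -2917 - 7 = -2924)
1/(f + W(-42)/((O(-4) + 9)²)) = 1/(-2924 - 51/((10 - 4) + 9)²) = 1/(-2924 - 51/(6 + 9)²) = 1/(-2924 - 51/(15²)) = 1/(-2924 - 51/225) = 1/(-2924 - 51*1/225) = 1/(-2924 - 17/75) = 1/(-219317/75) = -75/219317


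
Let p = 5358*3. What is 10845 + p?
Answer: 26919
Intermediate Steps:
p = 16074
10845 + p = 10845 + 16074 = 26919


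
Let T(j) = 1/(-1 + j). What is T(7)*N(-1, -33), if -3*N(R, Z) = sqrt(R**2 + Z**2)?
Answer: -sqrt(1090)/18 ≈ -1.8342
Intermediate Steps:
N(R, Z) = -sqrt(R**2 + Z**2)/3
T(7)*N(-1, -33) = (-sqrt((-1)**2 + (-33)**2)/3)/(-1 + 7) = (-sqrt(1 + 1089)/3)/6 = (-sqrt(1090)/3)/6 = -sqrt(1090)/18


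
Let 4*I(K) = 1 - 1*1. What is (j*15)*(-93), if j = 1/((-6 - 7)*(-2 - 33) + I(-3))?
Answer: -279/91 ≈ -3.0659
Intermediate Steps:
I(K) = 0 (I(K) = (1 - 1*1)/4 = (1 - 1)/4 = (1/4)*0 = 0)
j = 1/455 (j = 1/((-6 - 7)*(-2 - 33) + 0) = 1/(-13*(-35) + 0) = 1/(455 + 0) = 1/455 ≈ 0.0021978)
(j*15)*(-93) = ((1/455)*15)*(-93) = (3/91)*(-93) = -279/91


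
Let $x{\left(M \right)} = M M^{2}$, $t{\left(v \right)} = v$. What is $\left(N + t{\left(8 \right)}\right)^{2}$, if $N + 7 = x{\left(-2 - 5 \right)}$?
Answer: $116964$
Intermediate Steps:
$x{\left(M \right)} = M^{3}$
$N = -350$ ($N = -7 + \left(-2 - 5\right)^{3} = -7 + \left(-7\right)^{3} = -7 - 343 = -350$)
$\left(N + t{\left(8 \right)}\right)^{2} = \left(-350 + 8\right)^{2} = \left(-342\right)^{2} = 116964$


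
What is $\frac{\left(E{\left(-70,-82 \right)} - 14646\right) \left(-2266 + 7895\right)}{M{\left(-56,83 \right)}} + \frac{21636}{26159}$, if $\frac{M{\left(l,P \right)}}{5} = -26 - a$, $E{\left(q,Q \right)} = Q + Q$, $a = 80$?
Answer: $\frac{218076931999}{1386427} \approx 1.5729 \cdot 10^{5}$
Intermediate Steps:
$E{\left(q,Q \right)} = 2 Q$
$M{\left(l,P \right)} = -530$ ($M{\left(l,P \right)} = 5 \left(-26 - 80\right) = 5 \left(-106\right) = -530$)
$\frac{\left(E{\left(-70,-82 \right)} - 14646\right) \left(-2266 + 7895\right)}{M{\left(-56,83 \right)}} + \frac{21636}{26159} = \frac{\left(2 \left(-82\right) - 14646\right) \left(-2266 + 7895\right)}{-530} + \frac{21636}{26159} = \left(-164 - 14646\right) 5629 \left(- \frac{1}{530}\right) + 21636 \cdot \frac{1}{26159} = \left(-14810\right) 5629 \left(- \frac{1}{530}\right) + \frac{21636}{26159} = \left(-83365490\right) \left(- \frac{1}{530}\right) + \frac{21636}{26159} = \frac{8336549}{53} + \frac{21636}{26159} = \frac{218076931999}{1386427}$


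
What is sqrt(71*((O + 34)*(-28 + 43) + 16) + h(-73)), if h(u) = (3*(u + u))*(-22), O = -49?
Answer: 11*I*sqrt(43) ≈ 72.132*I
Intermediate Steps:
h(u) = -132*u (h(u) = (3*(2*u))*(-22) = (6*u)*(-22) = -132*u)
sqrt(71*((O + 34)*(-28 + 43) + 16) + h(-73)) = sqrt(71*((-49 + 34)*(-28 + 43) + 16) - 132*(-73)) = sqrt(71*(-15*15 + 16) + 9636) = sqrt(71*(-225 + 16) + 9636) = sqrt(71*(-209) + 9636) = sqrt(-14839 + 9636) = sqrt(-5203) = 11*I*sqrt(43)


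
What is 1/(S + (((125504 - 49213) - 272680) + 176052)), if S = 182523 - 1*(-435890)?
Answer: 1/598076 ≈ 1.6720e-6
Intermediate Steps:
S = 618413 (S = 182523 + 435890 = 618413)
1/(S + (((125504 - 49213) - 272680) + 176052)) = 1/(618413 + (((125504 - 49213) - 272680) + 176052)) = 1/(618413 + ((76291 - 272680) + 176052)) = 1/(618413 + (-196389 + 176052)) = 1/(618413 - 20337) = 1/598076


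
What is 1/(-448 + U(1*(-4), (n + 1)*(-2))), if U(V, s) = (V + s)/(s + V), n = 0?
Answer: -1/447 ≈ -0.0022371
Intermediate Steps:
U(V, s) = 1 (U(V, s) = (V + s)/(V + s) = 1)
1/(-448 + U(1*(-4), (n + 1)*(-2))) = 1/(-448 + 1) = 1/(-447) = -1/447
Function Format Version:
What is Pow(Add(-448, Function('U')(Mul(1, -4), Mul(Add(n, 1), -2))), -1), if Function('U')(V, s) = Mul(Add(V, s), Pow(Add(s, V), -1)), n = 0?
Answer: Rational(-1, 447) ≈ -0.0022371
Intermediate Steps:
Function('U')(V, s) = 1 (Function('U')(V, s) = Mul(Add(V, s), Pow(Add(V, s), -1)) = 1)
Pow(Add(-448, Function('U')(Mul(1, -4), Mul(Add(n, 1), -2))), -1) = Pow(Add(-448, 1), -1) = Pow(-447, -1) = Rational(-1, 447)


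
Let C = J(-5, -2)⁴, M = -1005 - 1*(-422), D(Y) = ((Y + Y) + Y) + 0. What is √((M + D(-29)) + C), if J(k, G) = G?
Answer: I*√654 ≈ 25.573*I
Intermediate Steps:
D(Y) = 3*Y (D(Y) = (2*Y + Y) + 0 = 3*Y + 0 = 3*Y)
M = -583 (M = -1005 + 422 = -583)
C = 16 (C = (-2)⁴ = 16)
√((M + D(-29)) + C) = √((-583 + 3*(-29)) + 16) = √((-583 - 87) + 16) = √(-670 + 16) = √(-654) = I*√654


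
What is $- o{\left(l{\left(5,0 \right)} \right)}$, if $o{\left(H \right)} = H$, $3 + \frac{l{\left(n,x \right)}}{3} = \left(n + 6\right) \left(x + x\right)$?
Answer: $9$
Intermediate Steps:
$l{\left(n,x \right)} = -9 + 6 x \left(6 + n\right)$ ($l{\left(n,x \right)} = -9 + 3 \left(n + 6\right) \left(x + x\right) = -9 + 3 \left(6 + n\right) 2 x = -9 + 3 \cdot 2 x \left(6 + n\right) = -9 + 6 x \left(6 + n\right)$)
$- o{\left(l{\left(5,0 \right)} \right)} = - (-9 + 36 \cdot 0 + 6 \cdot 5 \cdot 0) = - (-9 + 0 + 0) = \left(-1\right) \left(-9\right) = 9$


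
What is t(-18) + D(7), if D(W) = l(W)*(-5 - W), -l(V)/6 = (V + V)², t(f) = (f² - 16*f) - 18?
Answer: 14706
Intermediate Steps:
t(f) = -18 + f² - 16*f
l(V) = -24*V² (l(V) = -6*(V + V)² = -6*4*V² = -24*V²)
D(W) = -24*W²*(-5 - W) (D(W) = (-24*W²)*(-5 - W) = -24*W²*(-5 - W))
t(-18) + D(7) = (-18 + (-18)² - 16*(-18)) + 24*7²*(5 + 7) = (-18 + 324 + 288) + 24*49*12 = 594 + 14112 = 14706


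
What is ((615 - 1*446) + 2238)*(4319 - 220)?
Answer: 9866293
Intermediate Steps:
((615 - 1*446) + 2238)*(4319 - 220) = ((615 - 446) + 2238)*4099 = (169 + 2238)*4099 = 2407*4099 = 9866293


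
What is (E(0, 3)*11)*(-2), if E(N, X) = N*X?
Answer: 0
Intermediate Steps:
(E(0, 3)*11)*(-2) = ((0*3)*11)*(-2) = (0*11)*(-2) = 0*(-2) = 0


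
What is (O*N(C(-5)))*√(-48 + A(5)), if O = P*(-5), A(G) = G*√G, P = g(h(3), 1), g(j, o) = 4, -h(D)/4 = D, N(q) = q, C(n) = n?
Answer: 100*√(-48 + 5*√5) ≈ 606.79*I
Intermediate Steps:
h(D) = -4*D
P = 4
A(G) = G^(3/2)
O = -20 (O = 4*(-5) = -20)
(O*N(C(-5)))*√(-48 + A(5)) = (-20*(-5))*√(-48 + 5^(3/2)) = 100*√(-48 + 5*√5)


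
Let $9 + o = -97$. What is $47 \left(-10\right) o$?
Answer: $49820$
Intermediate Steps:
$o = -106$ ($o = -9 - 97 = -106$)
$47 \left(-10\right) o = 47 \left(-10\right) \left(-106\right) = \left(-470\right) \left(-106\right) = 49820$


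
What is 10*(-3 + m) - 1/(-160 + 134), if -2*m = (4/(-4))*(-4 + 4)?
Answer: -779/26 ≈ -29.962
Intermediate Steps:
m = 0 (m = -4/(-4)*(-4 + 4)/2 = -4*(-¼)*0/2 = -(-1)*0/2 = -½*0 = 0)
10*(-3 + m) - 1/(-160 + 134) = 10*(-3 + 0) - 1/(-160 + 134) = 10*(-3) - 1/(-26) = -30 - 1*(-1/26) = -30 + 1/26 = -779/26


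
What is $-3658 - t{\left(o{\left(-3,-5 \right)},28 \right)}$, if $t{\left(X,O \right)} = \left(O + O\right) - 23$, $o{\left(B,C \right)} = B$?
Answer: $-3691$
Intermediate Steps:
$t{\left(X,O \right)} = -23 + 2 O$ ($t{\left(X,O \right)} = 2 O - 23 = -23 + 2 O$)
$-3658 - t{\left(o{\left(-3,-5 \right)},28 \right)} = -3658 - \left(-23 + 2 \cdot 28\right) = -3658 - \left(-23 + 56\right) = -3658 - 33 = -3691$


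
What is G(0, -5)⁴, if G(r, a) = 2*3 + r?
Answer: 1296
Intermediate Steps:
G(r, a) = 6 + r
G(0, -5)⁴ = (6 + 0)⁴ = 6⁴ = 1296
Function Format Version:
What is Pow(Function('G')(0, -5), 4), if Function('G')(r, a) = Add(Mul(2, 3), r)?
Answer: 1296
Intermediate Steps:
Function('G')(r, a) = Add(6, r)
Pow(Function('G')(0, -5), 4) = Pow(Add(6, 0), 4) = Pow(6, 4) = 1296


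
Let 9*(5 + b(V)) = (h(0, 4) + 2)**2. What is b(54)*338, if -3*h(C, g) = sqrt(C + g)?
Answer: -131482/81 ≈ -1623.2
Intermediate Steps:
h(C, g) = -sqrt(C + g)/3
b(V) = -389/81 (b(V) = -5 + (-sqrt(0 + 4)/3 + 2)**2/9 = -5 + (-sqrt(4)/3 + 2)**2/9 = -5 + (-1/3*2 + 2)**2/9 = -5 + (-2/3 + 2)**2/9 = -5 + (4/3)**2/9 = -5 + (1/9)*(16/9) = -5 + 16/81 = -389/81)
b(54)*338 = -389/81*338 = -131482/81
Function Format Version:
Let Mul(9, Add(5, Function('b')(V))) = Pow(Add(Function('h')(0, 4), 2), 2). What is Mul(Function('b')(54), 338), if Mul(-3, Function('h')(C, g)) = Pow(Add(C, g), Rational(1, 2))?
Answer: Rational(-131482, 81) ≈ -1623.2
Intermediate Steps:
Function('h')(C, g) = Mul(Rational(-1, 3), Pow(Add(C, g), Rational(1, 2)))
Function('b')(V) = Rational(-389, 81) (Function('b')(V) = Add(-5, Mul(Rational(1, 9), Pow(Add(Mul(Rational(-1, 3), Pow(Add(0, 4), Rational(1, 2))), 2), 2))) = Add(-5, Mul(Rational(1, 9), Pow(Add(Mul(Rational(-1, 3), Pow(4, Rational(1, 2))), 2), 2))) = Add(-5, Mul(Rational(1, 9), Pow(Add(Mul(Rational(-1, 3), 2), 2), 2))) = Add(-5, Mul(Rational(1, 9), Pow(Add(Rational(-2, 3), 2), 2))) = Add(-5, Mul(Rational(1, 9), Pow(Rational(4, 3), 2))) = Add(-5, Mul(Rational(1, 9), Rational(16, 9))) = Add(-5, Rational(16, 81)) = Rational(-389, 81))
Mul(Function('b')(54), 338) = Mul(Rational(-389, 81), 338) = Rational(-131482, 81)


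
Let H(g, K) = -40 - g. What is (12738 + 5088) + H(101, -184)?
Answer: 17685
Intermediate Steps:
(12738 + 5088) + H(101, -184) = (12738 + 5088) + (-40 - 1*101) = 17826 + (-40 - 101) = 17826 - 141 = 17685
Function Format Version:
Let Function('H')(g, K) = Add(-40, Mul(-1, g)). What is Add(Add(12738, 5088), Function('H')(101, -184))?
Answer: 17685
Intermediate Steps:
Add(Add(12738, 5088), Function('H')(101, -184)) = Add(Add(12738, 5088), Add(-40, Mul(-1, 101))) = Add(17826, Add(-40, -101)) = Add(17826, -141) = 17685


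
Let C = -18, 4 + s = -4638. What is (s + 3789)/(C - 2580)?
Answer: 853/2598 ≈ 0.32833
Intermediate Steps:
s = -4642 (s = -4 - 4638 = -4642)
(s + 3789)/(C - 2580) = (-4642 + 3789)/(-18 - 2580) = -853/(-2598) = -853*(-1/2598) = 853/2598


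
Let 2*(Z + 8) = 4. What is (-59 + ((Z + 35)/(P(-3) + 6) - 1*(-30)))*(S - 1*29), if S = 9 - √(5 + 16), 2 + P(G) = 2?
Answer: 1450/3 + 145*√21/6 ≈ 594.08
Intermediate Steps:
Z = -6 (Z = -8 + (½)*4 = -8 + 2 = -6)
P(G) = 0 (P(G) = -2 + 2 = 0)
S = 9 - √21 ≈ 4.4174
(-59 + ((Z + 35)/(P(-3) + 6) - 1*(-30)))*(S - 1*29) = (-59 + ((-6 + 35)/(0 + 6) - 1*(-30)))*((9 - √21) - 1*29) = (-59 + (29/6 + 30))*((9 - √21) - 29) = (-59 + (29*(⅙) + 30))*(-20 - √21) = (-59 + (29/6 + 30))*(-20 - √21) = (-59 + 209/6)*(-20 - √21) = -145*(-20 - √21)/6 = 1450/3 + 145*√21/6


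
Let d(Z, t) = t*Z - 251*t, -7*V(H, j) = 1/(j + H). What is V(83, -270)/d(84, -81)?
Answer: 1/17706843 ≈ 5.6475e-8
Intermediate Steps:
V(H, j) = -1/(7*(H + j)) (V(H, j) = -1/(7*(j + H)) = -1/(7*(H + j)))
d(Z, t) = -251*t + Z*t (d(Z, t) = Z*t - 251*t = -251*t + Z*t)
V(83, -270)/d(84, -81) = (-1/(7*83 + 7*(-270)))/((-81*(-251 + 84))) = (-1/(581 - 1890))/((-81*(-167))) = -1/(-1309)/13527 = -1*(-1/1309)*(1/13527) = (1/1309)*(1/13527) = 1/17706843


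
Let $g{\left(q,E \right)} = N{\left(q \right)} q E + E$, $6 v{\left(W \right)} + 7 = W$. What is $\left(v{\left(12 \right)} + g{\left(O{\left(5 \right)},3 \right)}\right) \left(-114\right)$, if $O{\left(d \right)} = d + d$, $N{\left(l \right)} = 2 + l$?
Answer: $-41477$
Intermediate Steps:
$v{\left(W \right)} = - \frac{7}{6} + \frac{W}{6}$
$O{\left(d \right)} = 2 d$
$g{\left(q,E \right)} = E + E q \left(2 + q\right)$ ($g{\left(q,E \right)} = \left(2 + q\right) q E + E = q \left(2 + q\right) E + E = E q \left(2 + q\right) + E = E + E q \left(2 + q\right)$)
$\left(v{\left(12 \right)} + g{\left(O{\left(5 \right)},3 \right)}\right) \left(-114\right) = \left(\left(- \frac{7}{6} + \frac{1}{6} \cdot 12\right) + 3 \left(1 + 2 \cdot 5 \left(2 + 2 \cdot 5\right)\right)\right) \left(-114\right) = \left(\left(- \frac{7}{6} + 2\right) + 3 \left(1 + 10 \left(2 + 10\right)\right)\right) \left(-114\right) = \left(\frac{5}{6} + 3 \left(1 + 10 \cdot 12\right)\right) \left(-114\right) = \left(\frac{5}{6} + 3 \left(1 + 120\right)\right) \left(-114\right) = \left(\frac{5}{6} + 3 \cdot 121\right) \left(-114\right) = \left(\frac{5}{6} + 363\right) \left(-114\right) = \frac{2183}{6} \left(-114\right) = -41477$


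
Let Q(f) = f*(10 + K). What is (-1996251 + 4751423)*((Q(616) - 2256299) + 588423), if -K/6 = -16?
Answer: -4415383543760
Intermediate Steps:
K = 96 (K = -6*(-16) = 96)
Q(f) = 106*f (Q(f) = f*(10 + 96) = f*106 = 106*f)
(-1996251 + 4751423)*((Q(616) - 2256299) + 588423) = (-1996251 + 4751423)*((106*616 - 2256299) + 588423) = 2755172*((65296 - 2256299) + 588423) = 2755172*(-2191003 + 588423) = 2755172*(-1602580) = -4415383543760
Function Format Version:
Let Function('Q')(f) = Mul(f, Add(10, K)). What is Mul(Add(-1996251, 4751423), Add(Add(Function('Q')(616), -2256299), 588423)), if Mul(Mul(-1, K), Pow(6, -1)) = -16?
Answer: -4415383543760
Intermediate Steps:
K = 96 (K = Mul(-6, -16) = 96)
Function('Q')(f) = Mul(106, f) (Function('Q')(f) = Mul(f, Add(10, 96)) = Mul(f, 106) = Mul(106, f))
Mul(Add(-1996251, 4751423), Add(Add(Function('Q')(616), -2256299), 588423)) = Mul(Add(-1996251, 4751423), Add(Add(Mul(106, 616), -2256299), 588423)) = Mul(2755172, Add(Add(65296, -2256299), 588423)) = Mul(2755172, Add(-2191003, 588423)) = Mul(2755172, -1602580) = -4415383543760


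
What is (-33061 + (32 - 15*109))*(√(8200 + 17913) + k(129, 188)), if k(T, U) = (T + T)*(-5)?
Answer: 44716560 - 34664*√26113 ≈ 3.9115e+7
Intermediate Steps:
k(T, U) = -10*T (k(T, U) = (2*T)*(-5) = -10*T)
(-33061 + (32 - 15*109))*(√(8200 + 17913) + k(129, 188)) = (-33061 + (32 - 15*109))*(√(8200 + 17913) - 10*129) = (-33061 + (32 - 1635))*(√26113 - 1290) = (-33061 - 1603)*(-1290 + √26113) = -34664*(-1290 + √26113) = 44716560 - 34664*√26113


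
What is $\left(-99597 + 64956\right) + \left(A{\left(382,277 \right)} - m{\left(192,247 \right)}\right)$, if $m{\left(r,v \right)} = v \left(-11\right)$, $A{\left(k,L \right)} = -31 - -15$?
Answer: $-31940$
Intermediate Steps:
$A{\left(k,L \right)} = -16$ ($A{\left(k,L \right)} = -31 + 15 = -16$)
$m{\left(r,v \right)} = - 11 v$
$\left(-99597 + 64956\right) + \left(A{\left(382,277 \right)} - m{\left(192,247 \right)}\right) = \left(-99597 + 64956\right) - \left(16 - 2717\right) = -34641 - -2701 = -34641 + \left(-16 + 2717\right) = -34641 + 2701 = -31940$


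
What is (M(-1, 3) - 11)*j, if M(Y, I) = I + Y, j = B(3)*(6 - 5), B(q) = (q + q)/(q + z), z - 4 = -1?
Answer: -9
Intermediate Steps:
z = 3 (z = 4 - 1 = 3)
B(q) = 2*q/(3 + q) (B(q) = (q + q)/(q + 3) = (2*q)/(3 + q) = 2*q/(3 + q))
j = 1 (j = (2*3/(3 + 3))*(6 - 5) = (2*3/6)*1 = (2*3*(⅙))*1 = 1*1 = 1)
(M(-1, 3) - 11)*j = ((3 - 1) - 11)*1 = (2 - 11)*1 = -9*1 = -9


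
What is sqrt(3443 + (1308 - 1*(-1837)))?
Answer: 6*sqrt(183) ≈ 81.167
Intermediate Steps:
sqrt(3443 + (1308 - 1*(-1837))) = sqrt(3443 + (1308 + 1837)) = sqrt(3443 + 3145) = sqrt(6588) = 6*sqrt(183)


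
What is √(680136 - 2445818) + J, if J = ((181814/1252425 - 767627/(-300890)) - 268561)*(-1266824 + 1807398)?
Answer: -5470830015877642761281/37684215825 + I*√1765682 ≈ -1.4518e+11 + 1328.8*I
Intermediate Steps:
J = -5470830015877642761281/37684215825 (J = ((181814*(1/1252425) - 767627*(-1/300890)) - 268561)*540574 = ((181814/1252425 + 767627/300890) - 268561)*540574 = (203220251987/75368431650 - 268561)*540574 = -20240818152103663/75368431650*540574 = -5470830015877642761281/37684215825 ≈ -1.4518e+11)
√(680136 - 2445818) + J = √(680136 - 2445818) - 5470830015877642761281/37684215825 = √(-1765682) - 5470830015877642761281/37684215825 = I*√1765682 - 5470830015877642761281/37684215825 = -5470830015877642761281/37684215825 + I*√1765682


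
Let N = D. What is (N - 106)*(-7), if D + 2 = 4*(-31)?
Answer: 1624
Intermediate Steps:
D = -126 (D = -2 + 4*(-31) = -2 - 124 = -126)
N = -126
(N - 106)*(-7) = (-126 - 106)*(-7) = -232*(-7) = 1624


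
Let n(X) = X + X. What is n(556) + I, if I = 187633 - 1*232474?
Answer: -43729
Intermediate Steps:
n(X) = 2*X
I = -44841 (I = 187633 - 232474 = -44841)
n(556) + I = 2*556 - 44841 = 1112 - 44841 = -43729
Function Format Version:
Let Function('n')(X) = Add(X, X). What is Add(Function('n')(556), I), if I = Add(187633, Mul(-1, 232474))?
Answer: -43729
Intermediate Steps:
Function('n')(X) = Mul(2, X)
I = -44841 (I = Add(187633, -232474) = -44841)
Add(Function('n')(556), I) = Add(Mul(2, 556), -44841) = Add(1112, -44841) = -43729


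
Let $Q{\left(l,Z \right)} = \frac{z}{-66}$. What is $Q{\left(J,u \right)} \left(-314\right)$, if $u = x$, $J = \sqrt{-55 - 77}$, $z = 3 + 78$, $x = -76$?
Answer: $\frac{4239}{11} \approx 385.36$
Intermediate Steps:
$z = 81$
$J = 2 i \sqrt{33}$ ($J = \sqrt{-132} = 2 i \sqrt{33} \approx 11.489 i$)
$u = -76$
$Q{\left(l,Z \right)} = - \frac{27}{22}$ ($Q{\left(l,Z \right)} = \frac{81}{-66} = 81 \left(- \frac{1}{66}\right) = - \frac{27}{22}$)
$Q{\left(J,u \right)} \left(-314\right) = \left(- \frac{27}{22}\right) \left(-314\right) = \frac{4239}{11}$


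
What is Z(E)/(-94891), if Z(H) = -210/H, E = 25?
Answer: 42/474455 ≈ 8.8523e-5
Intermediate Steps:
Z(E)/(-94891) = -210/25/(-94891) = -210*1/25*(-1/94891) = -42/5*(-1/94891) = 42/474455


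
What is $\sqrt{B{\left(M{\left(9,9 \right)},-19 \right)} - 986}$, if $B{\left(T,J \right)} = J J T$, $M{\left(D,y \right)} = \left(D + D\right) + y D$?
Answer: $\sqrt{34753} \approx 186.42$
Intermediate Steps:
$M{\left(D,y \right)} = 2 D + D y$
$B{\left(T,J \right)} = T J^{2}$ ($B{\left(T,J \right)} = J^{2} T = T J^{2}$)
$\sqrt{B{\left(M{\left(9,9 \right)},-19 \right)} - 986} = \sqrt{9 \left(2 + 9\right) \left(-19\right)^{2} - 986} = \sqrt{9 \cdot 11 \cdot 361 - 986} = \sqrt{99 \cdot 361 - 986} = \sqrt{35739 - 986} = \sqrt{34753}$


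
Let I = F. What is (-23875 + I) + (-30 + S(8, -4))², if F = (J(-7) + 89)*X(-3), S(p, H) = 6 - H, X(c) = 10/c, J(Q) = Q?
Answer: -71245/3 ≈ -23748.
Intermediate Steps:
F = -820/3 (F = (-7 + 89)*(10/(-3)) = 82*(10*(-⅓)) = 82*(-10/3) = -820/3 ≈ -273.33)
I = -820/3 ≈ -273.33
(-23875 + I) + (-30 + S(8, -4))² = (-23875 - 820/3) + (-30 + (6 - 1*(-4)))² = -72445/3 + (-30 + (6 + 4))² = -72445/3 + (-30 + 10)² = -72445/3 + (-20)² = -72445/3 + 400 = -71245/3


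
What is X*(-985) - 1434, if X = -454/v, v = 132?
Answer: 128951/66 ≈ 1953.8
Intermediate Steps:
X = -227/66 (X = -454/132 = -454*1/132 = -227/66 ≈ -3.4394)
X*(-985) - 1434 = -227/66*(-985) - 1434 = 223595/66 - 1434 = 128951/66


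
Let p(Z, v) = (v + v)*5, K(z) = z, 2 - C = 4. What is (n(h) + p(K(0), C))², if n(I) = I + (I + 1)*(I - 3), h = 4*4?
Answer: 47089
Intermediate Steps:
C = -2 (C = 2 - 1*4 = 2 - 4 = -2)
p(Z, v) = 10*v (p(Z, v) = (2*v)*5 = 10*v)
h = 16
n(I) = I + (1 + I)*(-3 + I)
(n(h) + p(K(0), C))² = ((-3 + 16² - 1*16) + 10*(-2))² = ((-3 + 256 - 16) - 20)² = (237 - 20)² = 217² = 47089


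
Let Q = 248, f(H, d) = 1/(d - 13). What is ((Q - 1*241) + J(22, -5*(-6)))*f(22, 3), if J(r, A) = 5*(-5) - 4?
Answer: 11/5 ≈ 2.2000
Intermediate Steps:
f(H, d) = 1/(-13 + d)
J(r, A) = -29 (J(r, A) = -25 - 4 = -29)
((Q - 1*241) + J(22, -5*(-6)))*f(22, 3) = ((248 - 1*241) - 29)/(-13 + 3) = ((248 - 241) - 29)/(-10) = (7 - 29)*(-⅒) = -22*(-⅒) = 11/5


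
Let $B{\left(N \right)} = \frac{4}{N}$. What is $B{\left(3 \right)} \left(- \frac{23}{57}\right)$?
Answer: $- \frac{92}{171} \approx -0.53801$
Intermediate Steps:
$B{\left(3 \right)} \left(- \frac{23}{57}\right) = \frac{4}{3} \left(- \frac{23}{57}\right) = - \frac{92}{171}$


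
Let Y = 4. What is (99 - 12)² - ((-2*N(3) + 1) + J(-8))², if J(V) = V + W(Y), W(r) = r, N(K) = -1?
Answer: 7568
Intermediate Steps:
J(V) = 4 + V (J(V) = V + 4 = 4 + V)
(99 - 12)² - ((-2*N(3) + 1) + J(-8))² = (99 - 12)² - ((-2*(-1) + 1) + (4 - 8))² = 87² - ((2 + 1) - 4)² = 7569 - (3 - 4)² = 7569 - 1*(-1)² = 7569 - 1*1 = 7569 - 1 = 7568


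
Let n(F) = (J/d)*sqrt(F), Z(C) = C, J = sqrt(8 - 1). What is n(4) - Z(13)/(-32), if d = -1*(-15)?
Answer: 13/32 + 2*sqrt(7)/15 ≈ 0.75902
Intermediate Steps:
d = 15
J = sqrt(7) ≈ 2.6458
n(F) = sqrt(7)*sqrt(F)/15 (n(F) = (sqrt(7)/15)*sqrt(F) = sqrt(7)*sqrt(F)/15)
n(4) - Z(13)/(-32) = sqrt(7)*sqrt(4)/15 - 13/(-32) = (1/15)*sqrt(7)*2 - 13*(-1)/32 = 2*sqrt(7)/15 - 1*(-13/32) = 2*sqrt(7)/15 + 13/32 = 13/32 + 2*sqrt(7)/15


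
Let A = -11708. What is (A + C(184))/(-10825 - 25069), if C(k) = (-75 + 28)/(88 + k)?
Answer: 3184623/9763168 ≈ 0.32619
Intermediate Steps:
C(k) = -47/(88 + k)
(A + C(184))/(-10825 - 25069) = (-11708 - 47/(88 + 184))/(-10825 - 25069) = (-11708 - 47/272)/(-35894) = (-11708 - 47*1/272)*(-1/35894) = (-11708 - 47/272)*(-1/35894) = -3184623/272*(-1/35894) = 3184623/9763168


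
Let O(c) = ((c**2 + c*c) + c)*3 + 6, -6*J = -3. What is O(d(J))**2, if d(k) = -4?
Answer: 8100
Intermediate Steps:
J = 1/2 (J = -1/6*(-3) = 1/2 ≈ 0.50000)
O(c) = 6 + 3*c + 6*c**2 (O(c) = ((c**2 + c**2) + c)*3 + 6 = (2*c**2 + c)*3 + 6 = (c + 2*c**2)*3 + 6 = (3*c + 6*c**2) + 6 = 6 + 3*c + 6*c**2)
O(d(J))**2 = (6 + 3*(-4) + 6*(-4)**2)**2 = (6 - 12 + 6*16)**2 = (6 - 12 + 96)**2 = 90**2 = 8100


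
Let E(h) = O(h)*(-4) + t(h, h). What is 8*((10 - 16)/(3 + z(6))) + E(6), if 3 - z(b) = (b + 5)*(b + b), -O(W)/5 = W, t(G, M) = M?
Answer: 2654/21 ≈ 126.38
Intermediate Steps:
O(W) = -5*W
z(b) = 3 - 2*b*(5 + b) (z(b) = 3 - (b + 5)*(b + b) = 3 - (5 + b)*2*b = 3 - 2*b*(5 + b))
E(h) = 21*h (E(h) = -5*h*(-4) + h = 20*h + h = 21*h)
8*((10 - 16)/(3 + z(6))) + E(6) = 8*((10 - 16)/(3 + (3 - 10*6 - 2*6²))) + 21*6 = 8*(-6/(3 + (3 - 60 - 2*36))) + 126 = 8*(-6/(3 + (3 - 60 - 72))) + 126 = 8*(-6/(3 - 129)) + 126 = 8*(-6/(-126)) + 126 = 8*(-6*(-1/126)) + 126 = 8*(1/21) + 126 = 8/21 + 126 = 2654/21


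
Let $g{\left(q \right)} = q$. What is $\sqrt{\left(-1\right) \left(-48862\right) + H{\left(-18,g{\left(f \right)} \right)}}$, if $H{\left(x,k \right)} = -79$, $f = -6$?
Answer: $\sqrt{48783} \approx 220.87$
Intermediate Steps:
$\sqrt{\left(-1\right) \left(-48862\right) + H{\left(-18,g{\left(f \right)} \right)}} = \sqrt{\left(-1\right) \left(-48862\right) - 79} = \sqrt{48862 - 79} = \sqrt{48783}$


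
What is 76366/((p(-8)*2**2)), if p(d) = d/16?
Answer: -38183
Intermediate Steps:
p(d) = d/16 (p(d) = d*(1/16) = d/16)
76366/((p(-8)*2**2)) = 76366/((((1/16)*(-8))*2**2)) = 76366/((-1/2*4)) = 76366/(-2) = 76366*(-1/2) = -38183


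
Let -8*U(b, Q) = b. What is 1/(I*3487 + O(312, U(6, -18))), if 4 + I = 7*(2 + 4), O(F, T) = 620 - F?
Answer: 1/132814 ≈ 7.5293e-6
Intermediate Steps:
U(b, Q) = -b/8
I = 38 (I = -4 + 7*(2 + 4) = -4 + 7*6 = -4 + 42 = 38)
1/(I*3487 + O(312, U(6, -18))) = 1/(38*3487 + (620 - 1*312)) = 1/(132506 + (620 - 312)) = 1/(132506 + 308) = 1/132814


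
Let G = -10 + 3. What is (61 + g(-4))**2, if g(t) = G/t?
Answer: 63001/16 ≈ 3937.6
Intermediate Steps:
G = -7
g(t) = -7/t
(61 + g(-4))**2 = (61 - 7/(-4))**2 = (61 - 7*(-1/4))**2 = (61 + 7/4)**2 = (251/4)**2 = 63001/16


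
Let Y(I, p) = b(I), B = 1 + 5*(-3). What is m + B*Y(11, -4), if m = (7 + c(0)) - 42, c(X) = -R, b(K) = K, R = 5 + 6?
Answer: -200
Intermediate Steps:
R = 11
B = -14 (B = 1 - 15 = -14)
Y(I, p) = I
c(X) = -11 (c(X) = -1*11 = -11)
m = -46 (m = (7 - 11) - 42 = -4 - 42 = -46)
m + B*Y(11, -4) = -46 - 14*11 = -46 - 154 = -200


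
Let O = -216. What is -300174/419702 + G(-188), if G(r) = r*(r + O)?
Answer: 15938453065/209851 ≈ 75951.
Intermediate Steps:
G(r) = r*(-216 + r) (G(r) = r*(r - 216) = r*(-216 + r))
-300174/419702 + G(-188) = -300174/419702 - 188*(-216 - 188) = -300174*1/419702 - 188*(-404) = -150087/209851 + 75952 = 15938453065/209851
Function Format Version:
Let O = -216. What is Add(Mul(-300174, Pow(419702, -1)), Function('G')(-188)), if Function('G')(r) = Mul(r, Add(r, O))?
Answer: Rational(15938453065, 209851) ≈ 75951.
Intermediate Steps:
Function('G')(r) = Mul(r, Add(-216, r)) (Function('G')(r) = Mul(r, Add(r, -216)) = Mul(r, Add(-216, r)))
Add(Mul(-300174, Pow(419702, -1)), Function('G')(-188)) = Add(Mul(-300174, Pow(419702, -1)), Mul(-188, Add(-216, -188))) = Add(Mul(-300174, Rational(1, 419702)), Mul(-188, -404)) = Add(Rational(-150087, 209851), 75952) = Rational(15938453065, 209851)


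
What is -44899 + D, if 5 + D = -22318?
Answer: -67222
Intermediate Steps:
D = -22323 (D = -5 - 22318 = -22323)
-44899 + D = -44899 - 22323 = -67222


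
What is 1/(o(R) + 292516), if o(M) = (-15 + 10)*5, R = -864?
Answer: 1/292491 ≈ 3.4189e-6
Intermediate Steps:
o(M) = -25 (o(M) = -5*5 = -25)
1/(o(R) + 292516) = 1/(-25 + 292516) = 1/292491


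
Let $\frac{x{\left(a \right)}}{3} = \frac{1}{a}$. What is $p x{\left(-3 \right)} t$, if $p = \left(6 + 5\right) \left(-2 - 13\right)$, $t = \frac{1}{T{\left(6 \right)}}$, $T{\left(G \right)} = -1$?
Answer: $-165$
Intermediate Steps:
$x{\left(a \right)} = \frac{3}{a}$
$t = -1$ ($t = \frac{1}{-1} = -1$)
$p = -165$ ($p = 11 \left(-2 - 13\right) = 11 \left(-15\right) = -165$)
$p x{\left(-3 \right)} t = - 165 \frac{3}{-3} \left(-1\right) = - 165 \cdot 3 \left(- \frac{1}{3}\right) \left(-1\right) = \left(-165\right) \left(-1\right) \left(-1\right) = 165 \left(-1\right) = -165$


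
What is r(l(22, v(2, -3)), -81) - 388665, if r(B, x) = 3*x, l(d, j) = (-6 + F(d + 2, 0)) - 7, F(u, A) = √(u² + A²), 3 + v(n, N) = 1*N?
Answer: -388908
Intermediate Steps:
v(n, N) = -3 + N (v(n, N) = -3 + 1*N = -3 + N)
F(u, A) = √(A² + u²)
l(d, j) = -13 + √((2 + d)²) (l(d, j) = (-6 + √(0² + (d + 2)²)) - 7 = (-6 + √(0 + (2 + d)²)) - 7 = (-6 + √((2 + d)²)) - 7 = -13 + √((2 + d)²))
r(l(22, v(2, -3)), -81) - 388665 = 3*(-81) - 388665 = -243 - 388665 = -388908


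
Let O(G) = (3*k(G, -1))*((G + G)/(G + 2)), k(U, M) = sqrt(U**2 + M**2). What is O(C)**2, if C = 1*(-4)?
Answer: 2448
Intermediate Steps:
C = -4
k(U, M) = sqrt(M**2 + U**2)
O(G) = 6*G*sqrt(1 + G**2)/(2 + G) (O(G) = (3*sqrt((-1)**2 + G**2))*((G + G)/(G + 2)) = (3*sqrt(1 + G**2))*((2*G)/(2 + G)) = (3*sqrt(1 + G**2))*(2*G/(2 + G)) = 6*G*sqrt(1 + G**2)/(2 + G))
O(C)**2 = (6*(-4)*sqrt(1 + (-4)**2)/(2 - 4))**2 = (6*(-4)*sqrt(1 + 16)/(-2))**2 = (6*(-4)*sqrt(17)*(-1/2))**2 = (12*sqrt(17))**2 = 2448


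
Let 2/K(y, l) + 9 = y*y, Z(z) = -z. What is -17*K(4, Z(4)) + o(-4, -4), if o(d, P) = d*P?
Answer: 78/7 ≈ 11.143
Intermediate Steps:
o(d, P) = P*d
K(y, l) = 2/(-9 + y**2) (K(y, l) = 2/(-9 + y*y) = 2/(-9 + y**2))
-17*K(4, Z(4)) + o(-4, -4) = -34/(-9 + 4**2) - 4*(-4) = -34/(-9 + 16) + 16 = -34/7 + 16 = 78/7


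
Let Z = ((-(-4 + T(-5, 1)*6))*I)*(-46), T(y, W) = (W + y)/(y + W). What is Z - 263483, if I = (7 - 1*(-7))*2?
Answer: -260907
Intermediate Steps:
T(y, W) = 1 (T(y, W) = (W + y)/(W + y) = 1)
I = 28 (I = (7 + 7)*2 = 14*2 = 28)
Z = 2576 (Z = (-(-4 + 1*6)*28)*(-46) = (-(-4 + 6)*28)*(-46) = (-1*2*28)*(-46) = -2*28*(-46) = -56*(-46) = 2576)
Z - 263483 = 2576 - 263483 = -260907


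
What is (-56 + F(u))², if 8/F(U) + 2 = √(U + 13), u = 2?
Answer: 360960/121 - 9600*√15/121 ≈ 2675.9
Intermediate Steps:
F(U) = 8/(-2 + √(13 + U)) (F(U) = 8/(-2 + √(U + 13)) = 8/(-2 + √(13 + U)))
(-56 + F(u))² = (-56 + 8/(-2 + √(13 + 2)))² = (-56 + 8/(-2 + √15))²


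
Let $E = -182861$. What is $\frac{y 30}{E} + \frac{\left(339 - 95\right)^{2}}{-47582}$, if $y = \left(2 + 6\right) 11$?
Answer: $- \frac{5506214488}{4350446051} \approx -1.2657$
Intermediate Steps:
$y = 88$ ($y = 8 \cdot 11 = 88$)
$\frac{y 30}{E} + \frac{\left(339 - 95\right)^{2}}{-47582} = \frac{88 \cdot 30}{-182861} + \frac{\left(339 - 95\right)^{2}}{-47582} = 2640 \left(- \frac{1}{182861}\right) + 244^{2} \left(- \frac{1}{47582}\right) = - \frac{2640}{182861} + 59536 \left(- \frac{1}{47582}\right) = - \frac{2640}{182861} - \frac{29768}{23791} = - \frac{5506214488}{4350446051}$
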